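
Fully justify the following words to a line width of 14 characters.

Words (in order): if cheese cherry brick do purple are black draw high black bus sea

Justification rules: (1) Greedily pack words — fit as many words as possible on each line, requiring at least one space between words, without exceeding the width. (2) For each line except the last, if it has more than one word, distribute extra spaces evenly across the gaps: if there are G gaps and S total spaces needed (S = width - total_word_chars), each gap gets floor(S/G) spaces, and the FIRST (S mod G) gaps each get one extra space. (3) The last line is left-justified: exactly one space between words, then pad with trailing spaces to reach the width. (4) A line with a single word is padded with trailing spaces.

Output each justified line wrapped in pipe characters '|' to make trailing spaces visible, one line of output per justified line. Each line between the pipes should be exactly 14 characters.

Answer: |if      cheese|
|cherry   brick|
|do  purple are|
|black     draw|
|high black bus|
|sea           |

Derivation:
Line 1: ['if', 'cheese'] (min_width=9, slack=5)
Line 2: ['cherry', 'brick'] (min_width=12, slack=2)
Line 3: ['do', 'purple', 'are'] (min_width=13, slack=1)
Line 4: ['black', 'draw'] (min_width=10, slack=4)
Line 5: ['high', 'black', 'bus'] (min_width=14, slack=0)
Line 6: ['sea'] (min_width=3, slack=11)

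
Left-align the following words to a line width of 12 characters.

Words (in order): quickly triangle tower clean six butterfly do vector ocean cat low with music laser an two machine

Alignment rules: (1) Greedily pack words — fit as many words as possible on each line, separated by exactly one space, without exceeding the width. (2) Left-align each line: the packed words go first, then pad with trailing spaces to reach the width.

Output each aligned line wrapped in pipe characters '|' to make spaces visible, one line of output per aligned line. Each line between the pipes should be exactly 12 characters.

Answer: |quickly     |
|triangle    |
|tower clean |
|six         |
|butterfly do|
|vector ocean|
|cat low with|
|music laser |
|an two      |
|machine     |

Derivation:
Line 1: ['quickly'] (min_width=7, slack=5)
Line 2: ['triangle'] (min_width=8, slack=4)
Line 3: ['tower', 'clean'] (min_width=11, slack=1)
Line 4: ['six'] (min_width=3, slack=9)
Line 5: ['butterfly', 'do'] (min_width=12, slack=0)
Line 6: ['vector', 'ocean'] (min_width=12, slack=0)
Line 7: ['cat', 'low', 'with'] (min_width=12, slack=0)
Line 8: ['music', 'laser'] (min_width=11, slack=1)
Line 9: ['an', 'two'] (min_width=6, slack=6)
Line 10: ['machine'] (min_width=7, slack=5)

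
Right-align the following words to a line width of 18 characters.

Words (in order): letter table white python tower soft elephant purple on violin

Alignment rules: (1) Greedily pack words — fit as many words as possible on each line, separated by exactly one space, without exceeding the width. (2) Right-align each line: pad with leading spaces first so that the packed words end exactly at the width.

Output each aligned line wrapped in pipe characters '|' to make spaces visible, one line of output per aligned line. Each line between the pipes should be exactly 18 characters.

Line 1: ['letter', 'table', 'white'] (min_width=18, slack=0)
Line 2: ['python', 'tower', 'soft'] (min_width=17, slack=1)
Line 3: ['elephant', 'purple', 'on'] (min_width=18, slack=0)
Line 4: ['violin'] (min_width=6, slack=12)

Answer: |letter table white|
| python tower soft|
|elephant purple on|
|            violin|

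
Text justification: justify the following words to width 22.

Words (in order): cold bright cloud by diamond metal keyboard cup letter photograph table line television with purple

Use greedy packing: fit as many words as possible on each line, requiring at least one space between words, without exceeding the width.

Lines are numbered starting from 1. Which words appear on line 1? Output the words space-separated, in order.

Line 1: ['cold', 'bright', 'cloud', 'by'] (min_width=20, slack=2)
Line 2: ['diamond', 'metal', 'keyboard'] (min_width=22, slack=0)
Line 3: ['cup', 'letter', 'photograph'] (min_width=21, slack=1)
Line 4: ['table', 'line', 'television'] (min_width=21, slack=1)
Line 5: ['with', 'purple'] (min_width=11, slack=11)

Answer: cold bright cloud by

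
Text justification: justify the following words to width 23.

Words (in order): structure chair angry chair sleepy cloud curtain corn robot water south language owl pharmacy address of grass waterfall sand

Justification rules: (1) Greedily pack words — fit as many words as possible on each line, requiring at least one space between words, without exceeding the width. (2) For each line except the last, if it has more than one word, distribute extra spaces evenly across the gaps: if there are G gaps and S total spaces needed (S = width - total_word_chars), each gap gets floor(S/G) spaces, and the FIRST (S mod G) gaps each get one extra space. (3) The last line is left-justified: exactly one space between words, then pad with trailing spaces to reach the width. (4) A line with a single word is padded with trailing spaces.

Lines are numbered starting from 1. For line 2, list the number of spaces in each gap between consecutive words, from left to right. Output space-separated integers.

Answer: 4 3

Derivation:
Line 1: ['structure', 'chair', 'angry'] (min_width=21, slack=2)
Line 2: ['chair', 'sleepy', 'cloud'] (min_width=18, slack=5)
Line 3: ['curtain', 'corn', 'robot'] (min_width=18, slack=5)
Line 4: ['water', 'south', 'language'] (min_width=20, slack=3)
Line 5: ['owl', 'pharmacy', 'address', 'of'] (min_width=23, slack=0)
Line 6: ['grass', 'waterfall', 'sand'] (min_width=20, slack=3)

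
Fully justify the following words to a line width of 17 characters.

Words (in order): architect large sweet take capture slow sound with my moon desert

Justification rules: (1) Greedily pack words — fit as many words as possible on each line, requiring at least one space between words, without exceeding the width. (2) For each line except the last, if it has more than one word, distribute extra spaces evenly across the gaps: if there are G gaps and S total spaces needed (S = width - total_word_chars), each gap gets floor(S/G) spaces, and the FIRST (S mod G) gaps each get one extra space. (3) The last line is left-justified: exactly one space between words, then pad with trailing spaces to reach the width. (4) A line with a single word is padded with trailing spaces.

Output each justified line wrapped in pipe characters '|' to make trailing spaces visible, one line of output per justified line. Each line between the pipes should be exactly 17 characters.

Line 1: ['architect', 'large'] (min_width=15, slack=2)
Line 2: ['sweet', 'take'] (min_width=10, slack=7)
Line 3: ['capture', 'slow'] (min_width=12, slack=5)
Line 4: ['sound', 'with', 'my'] (min_width=13, slack=4)
Line 5: ['moon', 'desert'] (min_width=11, slack=6)

Answer: |architect   large|
|sweet        take|
|capture      slow|
|sound   with   my|
|moon desert      |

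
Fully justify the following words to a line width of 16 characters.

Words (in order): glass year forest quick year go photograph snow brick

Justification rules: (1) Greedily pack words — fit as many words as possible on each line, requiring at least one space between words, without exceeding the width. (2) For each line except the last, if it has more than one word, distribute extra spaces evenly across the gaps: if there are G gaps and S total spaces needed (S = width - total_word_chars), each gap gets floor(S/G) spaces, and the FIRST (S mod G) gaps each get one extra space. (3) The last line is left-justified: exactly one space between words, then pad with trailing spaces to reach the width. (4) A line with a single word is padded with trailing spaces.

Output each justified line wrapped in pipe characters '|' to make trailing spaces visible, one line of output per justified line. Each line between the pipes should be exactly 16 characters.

Line 1: ['glass', 'year'] (min_width=10, slack=6)
Line 2: ['forest', 'quick'] (min_width=12, slack=4)
Line 3: ['year', 'go'] (min_width=7, slack=9)
Line 4: ['photograph', 'snow'] (min_width=15, slack=1)
Line 5: ['brick'] (min_width=5, slack=11)

Answer: |glass       year|
|forest     quick|
|year          go|
|photograph  snow|
|brick           |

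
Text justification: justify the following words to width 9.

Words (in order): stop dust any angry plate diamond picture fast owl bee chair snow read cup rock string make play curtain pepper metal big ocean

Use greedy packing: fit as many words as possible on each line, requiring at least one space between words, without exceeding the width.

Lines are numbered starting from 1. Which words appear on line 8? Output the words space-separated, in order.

Answer: snow read

Derivation:
Line 1: ['stop', 'dust'] (min_width=9, slack=0)
Line 2: ['any', 'angry'] (min_width=9, slack=0)
Line 3: ['plate'] (min_width=5, slack=4)
Line 4: ['diamond'] (min_width=7, slack=2)
Line 5: ['picture'] (min_width=7, slack=2)
Line 6: ['fast', 'owl'] (min_width=8, slack=1)
Line 7: ['bee', 'chair'] (min_width=9, slack=0)
Line 8: ['snow', 'read'] (min_width=9, slack=0)
Line 9: ['cup', 'rock'] (min_width=8, slack=1)
Line 10: ['string'] (min_width=6, slack=3)
Line 11: ['make', 'play'] (min_width=9, slack=0)
Line 12: ['curtain'] (min_width=7, slack=2)
Line 13: ['pepper'] (min_width=6, slack=3)
Line 14: ['metal', 'big'] (min_width=9, slack=0)
Line 15: ['ocean'] (min_width=5, slack=4)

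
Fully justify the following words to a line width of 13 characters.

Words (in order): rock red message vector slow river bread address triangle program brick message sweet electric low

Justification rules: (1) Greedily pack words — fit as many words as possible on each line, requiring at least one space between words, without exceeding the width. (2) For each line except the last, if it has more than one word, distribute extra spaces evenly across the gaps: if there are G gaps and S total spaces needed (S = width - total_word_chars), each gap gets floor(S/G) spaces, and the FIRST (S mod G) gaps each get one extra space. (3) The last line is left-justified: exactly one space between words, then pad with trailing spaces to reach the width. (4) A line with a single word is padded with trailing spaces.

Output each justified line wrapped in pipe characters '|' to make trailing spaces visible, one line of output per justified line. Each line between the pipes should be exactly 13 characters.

Line 1: ['rock', 'red'] (min_width=8, slack=5)
Line 2: ['message'] (min_width=7, slack=6)
Line 3: ['vector', 'slow'] (min_width=11, slack=2)
Line 4: ['river', 'bread'] (min_width=11, slack=2)
Line 5: ['address'] (min_width=7, slack=6)
Line 6: ['triangle'] (min_width=8, slack=5)
Line 7: ['program', 'brick'] (min_width=13, slack=0)
Line 8: ['message', 'sweet'] (min_width=13, slack=0)
Line 9: ['electric', 'low'] (min_width=12, slack=1)

Answer: |rock      red|
|message      |
|vector   slow|
|river   bread|
|address      |
|triangle     |
|program brick|
|message sweet|
|electric low |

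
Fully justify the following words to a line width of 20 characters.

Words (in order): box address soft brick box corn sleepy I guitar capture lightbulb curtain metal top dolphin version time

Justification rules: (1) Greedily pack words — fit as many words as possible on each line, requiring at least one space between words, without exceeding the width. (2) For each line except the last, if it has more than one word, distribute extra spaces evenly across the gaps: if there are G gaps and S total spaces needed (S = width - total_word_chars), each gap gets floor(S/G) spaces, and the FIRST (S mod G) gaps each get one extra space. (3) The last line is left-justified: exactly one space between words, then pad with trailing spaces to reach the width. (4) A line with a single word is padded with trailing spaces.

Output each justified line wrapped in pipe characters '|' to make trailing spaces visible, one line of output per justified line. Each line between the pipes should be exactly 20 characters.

Line 1: ['box', 'address', 'soft'] (min_width=16, slack=4)
Line 2: ['brick', 'box', 'corn'] (min_width=14, slack=6)
Line 3: ['sleepy', 'I', 'guitar'] (min_width=15, slack=5)
Line 4: ['capture', 'lightbulb'] (min_width=17, slack=3)
Line 5: ['curtain', 'metal', 'top'] (min_width=17, slack=3)
Line 6: ['dolphin', 'version', 'time'] (min_width=20, slack=0)

Answer: |box   address   soft|
|brick    box    corn|
|sleepy    I   guitar|
|capture    lightbulb|
|curtain   metal  top|
|dolphin version time|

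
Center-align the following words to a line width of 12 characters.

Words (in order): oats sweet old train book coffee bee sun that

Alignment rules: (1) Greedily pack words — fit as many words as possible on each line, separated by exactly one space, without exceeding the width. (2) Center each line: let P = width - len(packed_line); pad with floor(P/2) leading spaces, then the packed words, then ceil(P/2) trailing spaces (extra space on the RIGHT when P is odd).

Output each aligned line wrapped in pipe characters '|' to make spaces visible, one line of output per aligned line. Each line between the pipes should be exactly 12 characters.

Answer: | oats sweet |
| old train  |
|book coffee |
|bee sun that|

Derivation:
Line 1: ['oats', 'sweet'] (min_width=10, slack=2)
Line 2: ['old', 'train'] (min_width=9, slack=3)
Line 3: ['book', 'coffee'] (min_width=11, slack=1)
Line 4: ['bee', 'sun', 'that'] (min_width=12, slack=0)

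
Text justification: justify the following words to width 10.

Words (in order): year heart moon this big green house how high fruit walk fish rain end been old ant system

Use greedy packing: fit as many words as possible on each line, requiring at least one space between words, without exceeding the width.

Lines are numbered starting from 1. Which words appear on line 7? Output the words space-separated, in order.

Answer: rain end

Derivation:
Line 1: ['year', 'heart'] (min_width=10, slack=0)
Line 2: ['moon', 'this'] (min_width=9, slack=1)
Line 3: ['big', 'green'] (min_width=9, slack=1)
Line 4: ['house', 'how'] (min_width=9, slack=1)
Line 5: ['high', 'fruit'] (min_width=10, slack=0)
Line 6: ['walk', 'fish'] (min_width=9, slack=1)
Line 7: ['rain', 'end'] (min_width=8, slack=2)
Line 8: ['been', 'old'] (min_width=8, slack=2)
Line 9: ['ant', 'system'] (min_width=10, slack=0)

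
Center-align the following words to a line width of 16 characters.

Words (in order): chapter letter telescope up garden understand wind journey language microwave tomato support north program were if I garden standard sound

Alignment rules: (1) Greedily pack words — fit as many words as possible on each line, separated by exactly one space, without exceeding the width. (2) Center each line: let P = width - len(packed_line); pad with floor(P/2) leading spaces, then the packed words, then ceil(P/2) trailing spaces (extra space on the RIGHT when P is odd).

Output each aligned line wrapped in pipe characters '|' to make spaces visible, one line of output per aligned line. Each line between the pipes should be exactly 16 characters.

Line 1: ['chapter', 'letter'] (min_width=14, slack=2)
Line 2: ['telescope', 'up'] (min_width=12, slack=4)
Line 3: ['garden'] (min_width=6, slack=10)
Line 4: ['understand', 'wind'] (min_width=15, slack=1)
Line 5: ['journey', 'language'] (min_width=16, slack=0)
Line 6: ['microwave', 'tomato'] (min_width=16, slack=0)
Line 7: ['support', 'north'] (min_width=13, slack=3)
Line 8: ['program', 'were', 'if'] (min_width=15, slack=1)
Line 9: ['I', 'garden'] (min_width=8, slack=8)
Line 10: ['standard', 'sound'] (min_width=14, slack=2)

Answer: | chapter letter |
|  telescope up  |
|     garden     |
|understand wind |
|journey language|
|microwave tomato|
| support north  |
|program were if |
|    I garden    |
| standard sound |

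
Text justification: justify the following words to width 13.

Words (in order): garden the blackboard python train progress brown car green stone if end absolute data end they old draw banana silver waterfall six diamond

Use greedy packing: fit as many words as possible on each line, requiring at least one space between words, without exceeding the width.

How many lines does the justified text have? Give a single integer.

Line 1: ['garden', 'the'] (min_width=10, slack=3)
Line 2: ['blackboard'] (min_width=10, slack=3)
Line 3: ['python', 'train'] (min_width=12, slack=1)
Line 4: ['progress'] (min_width=8, slack=5)
Line 5: ['brown', 'car'] (min_width=9, slack=4)
Line 6: ['green', 'stone'] (min_width=11, slack=2)
Line 7: ['if', 'end'] (min_width=6, slack=7)
Line 8: ['absolute', 'data'] (min_width=13, slack=0)
Line 9: ['end', 'they', 'old'] (min_width=12, slack=1)
Line 10: ['draw', 'banana'] (min_width=11, slack=2)
Line 11: ['silver'] (min_width=6, slack=7)
Line 12: ['waterfall', 'six'] (min_width=13, slack=0)
Line 13: ['diamond'] (min_width=7, slack=6)
Total lines: 13

Answer: 13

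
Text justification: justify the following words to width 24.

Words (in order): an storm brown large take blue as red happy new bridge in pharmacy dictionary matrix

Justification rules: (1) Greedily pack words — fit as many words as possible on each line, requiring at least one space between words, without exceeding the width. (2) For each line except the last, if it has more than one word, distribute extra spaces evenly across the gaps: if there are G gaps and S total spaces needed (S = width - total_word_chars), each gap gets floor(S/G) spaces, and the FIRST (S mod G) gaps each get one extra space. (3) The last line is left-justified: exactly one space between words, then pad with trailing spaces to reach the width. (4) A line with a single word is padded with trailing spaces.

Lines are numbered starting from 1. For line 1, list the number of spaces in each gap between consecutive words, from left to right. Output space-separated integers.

Line 1: ['an', 'storm', 'brown', 'large'] (min_width=20, slack=4)
Line 2: ['take', 'blue', 'as', 'red', 'happy'] (min_width=22, slack=2)
Line 3: ['new', 'bridge', 'in', 'pharmacy'] (min_width=22, slack=2)
Line 4: ['dictionary', 'matrix'] (min_width=17, slack=7)

Answer: 3 2 2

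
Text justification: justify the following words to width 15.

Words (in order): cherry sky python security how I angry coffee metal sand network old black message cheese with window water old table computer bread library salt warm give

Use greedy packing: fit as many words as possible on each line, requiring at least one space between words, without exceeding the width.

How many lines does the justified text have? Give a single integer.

Answer: 12

Derivation:
Line 1: ['cherry', 'sky'] (min_width=10, slack=5)
Line 2: ['python', 'security'] (min_width=15, slack=0)
Line 3: ['how', 'I', 'angry'] (min_width=11, slack=4)
Line 4: ['coffee', 'metal'] (min_width=12, slack=3)
Line 5: ['sand', 'network'] (min_width=12, slack=3)
Line 6: ['old', 'black'] (min_width=9, slack=6)
Line 7: ['message', 'cheese'] (min_width=14, slack=1)
Line 8: ['with', 'window'] (min_width=11, slack=4)
Line 9: ['water', 'old', 'table'] (min_width=15, slack=0)
Line 10: ['computer', 'bread'] (min_width=14, slack=1)
Line 11: ['library', 'salt'] (min_width=12, slack=3)
Line 12: ['warm', 'give'] (min_width=9, slack=6)
Total lines: 12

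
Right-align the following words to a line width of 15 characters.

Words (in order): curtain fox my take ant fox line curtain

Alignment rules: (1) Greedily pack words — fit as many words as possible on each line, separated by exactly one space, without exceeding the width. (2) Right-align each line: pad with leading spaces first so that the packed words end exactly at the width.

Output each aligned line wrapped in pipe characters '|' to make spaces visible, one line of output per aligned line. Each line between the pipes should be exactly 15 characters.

Answer: | curtain fox my|
|   take ant fox|
|   line curtain|

Derivation:
Line 1: ['curtain', 'fox', 'my'] (min_width=14, slack=1)
Line 2: ['take', 'ant', 'fox'] (min_width=12, slack=3)
Line 3: ['line', 'curtain'] (min_width=12, slack=3)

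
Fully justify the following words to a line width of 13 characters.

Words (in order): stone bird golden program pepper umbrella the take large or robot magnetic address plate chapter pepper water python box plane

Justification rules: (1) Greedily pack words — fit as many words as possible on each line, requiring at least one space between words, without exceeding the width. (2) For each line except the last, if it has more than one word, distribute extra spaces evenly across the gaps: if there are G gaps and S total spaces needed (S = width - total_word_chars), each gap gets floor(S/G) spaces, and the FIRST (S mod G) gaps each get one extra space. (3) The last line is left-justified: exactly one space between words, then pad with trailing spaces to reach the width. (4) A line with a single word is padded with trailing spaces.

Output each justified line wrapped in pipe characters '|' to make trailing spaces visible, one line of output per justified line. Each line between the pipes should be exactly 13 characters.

Answer: |stone    bird|
|golden       |
|program      |
|pepper       |
|umbrella  the|
|take large or|
|robot        |
|magnetic     |
|address plate|
|chapter      |
|pepper  water|
|python    box|
|plane        |

Derivation:
Line 1: ['stone', 'bird'] (min_width=10, slack=3)
Line 2: ['golden'] (min_width=6, slack=7)
Line 3: ['program'] (min_width=7, slack=6)
Line 4: ['pepper'] (min_width=6, slack=7)
Line 5: ['umbrella', 'the'] (min_width=12, slack=1)
Line 6: ['take', 'large', 'or'] (min_width=13, slack=0)
Line 7: ['robot'] (min_width=5, slack=8)
Line 8: ['magnetic'] (min_width=8, slack=5)
Line 9: ['address', 'plate'] (min_width=13, slack=0)
Line 10: ['chapter'] (min_width=7, slack=6)
Line 11: ['pepper', 'water'] (min_width=12, slack=1)
Line 12: ['python', 'box'] (min_width=10, slack=3)
Line 13: ['plane'] (min_width=5, slack=8)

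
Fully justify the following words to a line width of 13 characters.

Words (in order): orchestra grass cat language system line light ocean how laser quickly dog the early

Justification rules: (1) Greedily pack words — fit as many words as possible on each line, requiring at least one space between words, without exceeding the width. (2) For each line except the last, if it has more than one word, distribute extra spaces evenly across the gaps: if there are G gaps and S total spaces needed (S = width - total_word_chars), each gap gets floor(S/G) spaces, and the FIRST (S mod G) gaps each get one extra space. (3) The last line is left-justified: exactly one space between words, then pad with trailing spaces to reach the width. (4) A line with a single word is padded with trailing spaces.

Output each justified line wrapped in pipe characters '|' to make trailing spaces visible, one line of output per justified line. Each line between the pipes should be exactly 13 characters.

Answer: |orchestra    |
|grass     cat|
|language     |
|system   line|
|light   ocean|
|how     laser|
|quickly   dog|
|the early    |

Derivation:
Line 1: ['orchestra'] (min_width=9, slack=4)
Line 2: ['grass', 'cat'] (min_width=9, slack=4)
Line 3: ['language'] (min_width=8, slack=5)
Line 4: ['system', 'line'] (min_width=11, slack=2)
Line 5: ['light', 'ocean'] (min_width=11, slack=2)
Line 6: ['how', 'laser'] (min_width=9, slack=4)
Line 7: ['quickly', 'dog'] (min_width=11, slack=2)
Line 8: ['the', 'early'] (min_width=9, slack=4)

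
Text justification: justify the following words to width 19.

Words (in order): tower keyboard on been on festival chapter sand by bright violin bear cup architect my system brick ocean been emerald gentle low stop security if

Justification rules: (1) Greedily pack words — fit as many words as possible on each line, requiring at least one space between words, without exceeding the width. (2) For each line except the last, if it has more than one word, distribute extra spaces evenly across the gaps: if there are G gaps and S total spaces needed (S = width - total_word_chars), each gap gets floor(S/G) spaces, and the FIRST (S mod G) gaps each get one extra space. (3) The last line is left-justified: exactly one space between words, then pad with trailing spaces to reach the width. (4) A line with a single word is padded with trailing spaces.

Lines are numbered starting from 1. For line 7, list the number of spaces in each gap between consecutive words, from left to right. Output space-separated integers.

Line 1: ['tower', 'keyboard', 'on'] (min_width=17, slack=2)
Line 2: ['been', 'on', 'festival'] (min_width=16, slack=3)
Line 3: ['chapter', 'sand', 'by'] (min_width=15, slack=4)
Line 4: ['bright', 'violin', 'bear'] (min_width=18, slack=1)
Line 5: ['cup', 'architect', 'my'] (min_width=16, slack=3)
Line 6: ['system', 'brick', 'ocean'] (min_width=18, slack=1)
Line 7: ['been', 'emerald', 'gentle'] (min_width=19, slack=0)
Line 8: ['low', 'stop', 'security'] (min_width=17, slack=2)
Line 9: ['if'] (min_width=2, slack=17)

Answer: 1 1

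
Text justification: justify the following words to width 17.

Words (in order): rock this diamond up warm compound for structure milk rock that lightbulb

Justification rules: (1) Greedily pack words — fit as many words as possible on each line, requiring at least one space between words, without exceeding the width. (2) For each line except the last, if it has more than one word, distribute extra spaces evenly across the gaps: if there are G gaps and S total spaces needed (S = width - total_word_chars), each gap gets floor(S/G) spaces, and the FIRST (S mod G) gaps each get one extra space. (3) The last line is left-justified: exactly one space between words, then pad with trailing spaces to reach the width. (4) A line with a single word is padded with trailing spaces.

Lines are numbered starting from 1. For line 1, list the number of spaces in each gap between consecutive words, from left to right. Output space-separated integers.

Line 1: ['rock', 'this', 'diamond'] (min_width=17, slack=0)
Line 2: ['up', 'warm', 'compound'] (min_width=16, slack=1)
Line 3: ['for', 'structure'] (min_width=13, slack=4)
Line 4: ['milk', 'rock', 'that'] (min_width=14, slack=3)
Line 5: ['lightbulb'] (min_width=9, slack=8)

Answer: 1 1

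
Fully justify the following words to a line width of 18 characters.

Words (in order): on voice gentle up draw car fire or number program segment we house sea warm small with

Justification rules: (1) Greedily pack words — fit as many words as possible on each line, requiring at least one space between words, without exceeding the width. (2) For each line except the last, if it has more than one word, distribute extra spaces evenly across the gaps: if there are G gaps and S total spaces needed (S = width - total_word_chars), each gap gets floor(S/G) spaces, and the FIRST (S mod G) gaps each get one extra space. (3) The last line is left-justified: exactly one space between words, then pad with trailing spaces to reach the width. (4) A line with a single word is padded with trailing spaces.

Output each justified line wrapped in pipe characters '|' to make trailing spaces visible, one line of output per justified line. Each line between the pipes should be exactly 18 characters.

Line 1: ['on', 'voice', 'gentle', 'up'] (min_width=18, slack=0)
Line 2: ['draw', 'car', 'fire', 'or'] (min_width=16, slack=2)
Line 3: ['number', 'program'] (min_width=14, slack=4)
Line 4: ['segment', 'we', 'house'] (min_width=16, slack=2)
Line 5: ['sea', 'warm', 'small'] (min_width=14, slack=4)
Line 6: ['with'] (min_width=4, slack=14)

Answer: |on voice gentle up|
|draw  car  fire or|
|number     program|
|segment  we  house|
|sea   warm   small|
|with              |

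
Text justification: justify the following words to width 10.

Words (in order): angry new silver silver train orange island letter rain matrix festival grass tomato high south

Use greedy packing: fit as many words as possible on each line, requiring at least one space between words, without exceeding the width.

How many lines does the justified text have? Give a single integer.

Answer: 13

Derivation:
Line 1: ['angry', 'new'] (min_width=9, slack=1)
Line 2: ['silver'] (min_width=6, slack=4)
Line 3: ['silver'] (min_width=6, slack=4)
Line 4: ['train'] (min_width=5, slack=5)
Line 5: ['orange'] (min_width=6, slack=4)
Line 6: ['island'] (min_width=6, slack=4)
Line 7: ['letter'] (min_width=6, slack=4)
Line 8: ['rain'] (min_width=4, slack=6)
Line 9: ['matrix'] (min_width=6, slack=4)
Line 10: ['festival'] (min_width=8, slack=2)
Line 11: ['grass'] (min_width=5, slack=5)
Line 12: ['tomato'] (min_width=6, slack=4)
Line 13: ['high', 'south'] (min_width=10, slack=0)
Total lines: 13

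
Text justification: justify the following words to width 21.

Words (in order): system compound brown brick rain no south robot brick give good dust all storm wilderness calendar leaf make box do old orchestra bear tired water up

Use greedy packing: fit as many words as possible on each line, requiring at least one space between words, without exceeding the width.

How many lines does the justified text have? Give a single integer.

Line 1: ['system', 'compound', 'brown'] (min_width=21, slack=0)
Line 2: ['brick', 'rain', 'no', 'south'] (min_width=19, slack=2)
Line 3: ['robot', 'brick', 'give', 'good'] (min_width=21, slack=0)
Line 4: ['dust', 'all', 'storm'] (min_width=14, slack=7)
Line 5: ['wilderness', 'calendar'] (min_width=19, slack=2)
Line 6: ['leaf', 'make', 'box', 'do', 'old'] (min_width=20, slack=1)
Line 7: ['orchestra', 'bear', 'tired'] (min_width=20, slack=1)
Line 8: ['water', 'up'] (min_width=8, slack=13)
Total lines: 8

Answer: 8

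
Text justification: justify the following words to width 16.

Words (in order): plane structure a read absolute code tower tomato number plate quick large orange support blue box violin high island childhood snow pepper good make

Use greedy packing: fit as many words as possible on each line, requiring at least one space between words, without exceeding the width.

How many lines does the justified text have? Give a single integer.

Line 1: ['plane', 'structure'] (min_width=15, slack=1)
Line 2: ['a', 'read', 'absolute'] (min_width=15, slack=1)
Line 3: ['code', 'tower'] (min_width=10, slack=6)
Line 4: ['tomato', 'number'] (min_width=13, slack=3)
Line 5: ['plate', 'quick'] (min_width=11, slack=5)
Line 6: ['large', 'orange'] (min_width=12, slack=4)
Line 7: ['support', 'blue', 'box'] (min_width=16, slack=0)
Line 8: ['violin', 'high'] (min_width=11, slack=5)
Line 9: ['island', 'childhood'] (min_width=16, slack=0)
Line 10: ['snow', 'pepper', 'good'] (min_width=16, slack=0)
Line 11: ['make'] (min_width=4, slack=12)
Total lines: 11

Answer: 11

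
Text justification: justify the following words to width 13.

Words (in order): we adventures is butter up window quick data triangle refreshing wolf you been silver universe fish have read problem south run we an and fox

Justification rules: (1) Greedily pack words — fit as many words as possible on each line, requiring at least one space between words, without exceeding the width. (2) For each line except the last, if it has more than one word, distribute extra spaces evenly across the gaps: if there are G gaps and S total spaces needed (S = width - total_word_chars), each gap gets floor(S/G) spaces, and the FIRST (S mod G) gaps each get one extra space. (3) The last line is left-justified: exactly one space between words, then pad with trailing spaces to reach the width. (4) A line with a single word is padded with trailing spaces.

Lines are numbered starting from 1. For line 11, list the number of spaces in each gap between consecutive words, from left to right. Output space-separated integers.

Answer: 1 1 1

Derivation:
Line 1: ['we', 'adventures'] (min_width=13, slack=0)
Line 2: ['is', 'butter', 'up'] (min_width=12, slack=1)
Line 3: ['window', 'quick'] (min_width=12, slack=1)
Line 4: ['data', 'triangle'] (min_width=13, slack=0)
Line 5: ['refreshing'] (min_width=10, slack=3)
Line 6: ['wolf', 'you', 'been'] (min_width=13, slack=0)
Line 7: ['silver'] (min_width=6, slack=7)
Line 8: ['universe', 'fish'] (min_width=13, slack=0)
Line 9: ['have', 'read'] (min_width=9, slack=4)
Line 10: ['problem', 'south'] (min_width=13, slack=0)
Line 11: ['run', 'we', 'an', 'and'] (min_width=13, slack=0)
Line 12: ['fox'] (min_width=3, slack=10)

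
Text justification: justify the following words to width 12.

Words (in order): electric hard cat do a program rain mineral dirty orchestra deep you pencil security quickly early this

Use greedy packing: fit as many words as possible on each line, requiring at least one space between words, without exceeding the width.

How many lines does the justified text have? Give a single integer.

Answer: 11

Derivation:
Line 1: ['electric'] (min_width=8, slack=4)
Line 2: ['hard', 'cat', 'do'] (min_width=11, slack=1)
Line 3: ['a', 'program'] (min_width=9, slack=3)
Line 4: ['rain', 'mineral'] (min_width=12, slack=0)
Line 5: ['dirty'] (min_width=5, slack=7)
Line 6: ['orchestra'] (min_width=9, slack=3)
Line 7: ['deep', 'you'] (min_width=8, slack=4)
Line 8: ['pencil'] (min_width=6, slack=6)
Line 9: ['security'] (min_width=8, slack=4)
Line 10: ['quickly'] (min_width=7, slack=5)
Line 11: ['early', 'this'] (min_width=10, slack=2)
Total lines: 11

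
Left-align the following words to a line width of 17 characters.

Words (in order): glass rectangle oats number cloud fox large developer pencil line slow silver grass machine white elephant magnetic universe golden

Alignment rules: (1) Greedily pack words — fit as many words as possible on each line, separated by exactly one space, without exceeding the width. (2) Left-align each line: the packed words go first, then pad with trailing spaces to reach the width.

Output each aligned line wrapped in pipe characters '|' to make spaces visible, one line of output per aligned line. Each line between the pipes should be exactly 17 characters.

Answer: |glass rectangle  |
|oats number cloud|
|fox large        |
|developer pencil |
|line slow silver |
|grass machine    |
|white elephant   |
|magnetic universe|
|golden           |

Derivation:
Line 1: ['glass', 'rectangle'] (min_width=15, slack=2)
Line 2: ['oats', 'number', 'cloud'] (min_width=17, slack=0)
Line 3: ['fox', 'large'] (min_width=9, slack=8)
Line 4: ['developer', 'pencil'] (min_width=16, slack=1)
Line 5: ['line', 'slow', 'silver'] (min_width=16, slack=1)
Line 6: ['grass', 'machine'] (min_width=13, slack=4)
Line 7: ['white', 'elephant'] (min_width=14, slack=3)
Line 8: ['magnetic', 'universe'] (min_width=17, slack=0)
Line 9: ['golden'] (min_width=6, slack=11)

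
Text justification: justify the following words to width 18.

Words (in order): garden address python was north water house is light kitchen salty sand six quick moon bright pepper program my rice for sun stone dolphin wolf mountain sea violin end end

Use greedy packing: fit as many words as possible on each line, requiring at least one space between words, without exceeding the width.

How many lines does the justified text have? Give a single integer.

Line 1: ['garden', 'address'] (min_width=14, slack=4)
Line 2: ['python', 'was', 'north'] (min_width=16, slack=2)
Line 3: ['water', 'house', 'is'] (min_width=14, slack=4)
Line 4: ['light', 'kitchen'] (min_width=13, slack=5)
Line 5: ['salty', 'sand', 'six'] (min_width=14, slack=4)
Line 6: ['quick', 'moon', 'bright'] (min_width=17, slack=1)
Line 7: ['pepper', 'program', 'my'] (min_width=17, slack=1)
Line 8: ['rice', 'for', 'sun', 'stone'] (min_width=18, slack=0)
Line 9: ['dolphin', 'wolf'] (min_width=12, slack=6)
Line 10: ['mountain', 'sea'] (min_width=12, slack=6)
Line 11: ['violin', 'end', 'end'] (min_width=14, slack=4)
Total lines: 11

Answer: 11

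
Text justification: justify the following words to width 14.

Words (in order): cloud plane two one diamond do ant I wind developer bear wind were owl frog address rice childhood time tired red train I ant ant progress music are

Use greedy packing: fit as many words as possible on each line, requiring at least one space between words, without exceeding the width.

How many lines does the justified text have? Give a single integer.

Answer: 12

Derivation:
Line 1: ['cloud', 'plane'] (min_width=11, slack=3)
Line 2: ['two', 'one'] (min_width=7, slack=7)
Line 3: ['diamond', 'do', 'ant'] (min_width=14, slack=0)
Line 4: ['I', 'wind'] (min_width=6, slack=8)
Line 5: ['developer', 'bear'] (min_width=14, slack=0)
Line 6: ['wind', 'were', 'owl'] (min_width=13, slack=1)
Line 7: ['frog', 'address'] (min_width=12, slack=2)
Line 8: ['rice', 'childhood'] (min_width=14, slack=0)
Line 9: ['time', 'tired', 'red'] (min_width=14, slack=0)
Line 10: ['train', 'I', 'ant'] (min_width=11, slack=3)
Line 11: ['ant', 'progress'] (min_width=12, slack=2)
Line 12: ['music', 'are'] (min_width=9, slack=5)
Total lines: 12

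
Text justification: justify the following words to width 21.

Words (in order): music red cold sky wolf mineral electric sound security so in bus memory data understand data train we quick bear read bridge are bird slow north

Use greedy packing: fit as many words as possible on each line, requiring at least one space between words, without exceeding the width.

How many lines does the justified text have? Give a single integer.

Answer: 8

Derivation:
Line 1: ['music', 'red', 'cold', 'sky'] (min_width=18, slack=3)
Line 2: ['wolf', 'mineral', 'electric'] (min_width=21, slack=0)
Line 3: ['sound', 'security', 'so', 'in'] (min_width=20, slack=1)
Line 4: ['bus', 'memory', 'data'] (min_width=15, slack=6)
Line 5: ['understand', 'data', 'train'] (min_width=21, slack=0)
Line 6: ['we', 'quick', 'bear', 'read'] (min_width=18, slack=3)
Line 7: ['bridge', 'are', 'bird', 'slow'] (min_width=20, slack=1)
Line 8: ['north'] (min_width=5, slack=16)
Total lines: 8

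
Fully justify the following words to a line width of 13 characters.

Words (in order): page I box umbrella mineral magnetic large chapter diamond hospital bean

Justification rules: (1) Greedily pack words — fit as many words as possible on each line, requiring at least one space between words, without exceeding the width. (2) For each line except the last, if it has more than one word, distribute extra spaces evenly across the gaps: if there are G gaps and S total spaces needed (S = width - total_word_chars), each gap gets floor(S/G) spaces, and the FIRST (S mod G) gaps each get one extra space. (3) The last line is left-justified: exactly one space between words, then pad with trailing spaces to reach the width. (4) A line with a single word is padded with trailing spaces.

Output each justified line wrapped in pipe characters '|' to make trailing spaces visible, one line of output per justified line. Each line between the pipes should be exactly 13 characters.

Answer: |page   I  box|
|umbrella     |
|mineral      |
|magnetic     |
|large chapter|
|diamond      |
|hospital bean|

Derivation:
Line 1: ['page', 'I', 'box'] (min_width=10, slack=3)
Line 2: ['umbrella'] (min_width=8, slack=5)
Line 3: ['mineral'] (min_width=7, slack=6)
Line 4: ['magnetic'] (min_width=8, slack=5)
Line 5: ['large', 'chapter'] (min_width=13, slack=0)
Line 6: ['diamond'] (min_width=7, slack=6)
Line 7: ['hospital', 'bean'] (min_width=13, slack=0)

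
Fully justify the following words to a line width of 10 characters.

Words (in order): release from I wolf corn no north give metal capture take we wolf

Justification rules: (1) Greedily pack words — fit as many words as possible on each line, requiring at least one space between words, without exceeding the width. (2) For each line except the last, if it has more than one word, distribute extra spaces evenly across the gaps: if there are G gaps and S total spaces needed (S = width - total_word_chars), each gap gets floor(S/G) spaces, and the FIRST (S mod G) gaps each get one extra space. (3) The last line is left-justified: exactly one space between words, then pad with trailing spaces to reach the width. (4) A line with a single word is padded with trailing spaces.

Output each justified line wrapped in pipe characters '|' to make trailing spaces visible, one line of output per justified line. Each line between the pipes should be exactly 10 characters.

Answer: |release   |
|from     I|
|wolf  corn|
|no   north|
|give metal|
|capture   |
|take    we|
|wolf      |

Derivation:
Line 1: ['release'] (min_width=7, slack=3)
Line 2: ['from', 'I'] (min_width=6, slack=4)
Line 3: ['wolf', 'corn'] (min_width=9, slack=1)
Line 4: ['no', 'north'] (min_width=8, slack=2)
Line 5: ['give', 'metal'] (min_width=10, slack=0)
Line 6: ['capture'] (min_width=7, slack=3)
Line 7: ['take', 'we'] (min_width=7, slack=3)
Line 8: ['wolf'] (min_width=4, slack=6)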